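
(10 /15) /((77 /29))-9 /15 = -403 /1155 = -0.35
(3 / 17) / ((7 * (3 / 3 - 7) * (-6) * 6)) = 1 / 8568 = 0.00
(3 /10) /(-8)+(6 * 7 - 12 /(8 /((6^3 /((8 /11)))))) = -32283 /80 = -403.54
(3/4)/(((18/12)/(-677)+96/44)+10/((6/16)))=67023/2577818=0.03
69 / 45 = 23 / 15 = 1.53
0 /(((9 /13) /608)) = 0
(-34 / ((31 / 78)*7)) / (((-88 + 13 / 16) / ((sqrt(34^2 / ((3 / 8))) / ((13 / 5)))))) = 2.99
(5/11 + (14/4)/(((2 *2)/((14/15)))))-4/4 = 179/660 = 0.27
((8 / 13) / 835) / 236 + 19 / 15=2433697 / 1921335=1.27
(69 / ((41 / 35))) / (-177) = -805 / 2419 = -0.33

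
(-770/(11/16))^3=-1404928000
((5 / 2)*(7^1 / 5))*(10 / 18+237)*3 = 7483 / 3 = 2494.33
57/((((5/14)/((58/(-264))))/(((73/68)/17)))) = -281561/127160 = -2.21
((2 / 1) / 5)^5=32 / 3125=0.01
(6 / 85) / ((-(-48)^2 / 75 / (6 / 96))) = -5 / 34816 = -0.00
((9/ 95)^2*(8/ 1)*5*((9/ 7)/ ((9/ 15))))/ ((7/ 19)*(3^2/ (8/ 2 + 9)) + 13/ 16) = 404352/ 561127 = 0.72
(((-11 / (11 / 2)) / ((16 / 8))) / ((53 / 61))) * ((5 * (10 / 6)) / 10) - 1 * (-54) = 16867 / 318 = 53.04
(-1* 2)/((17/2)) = -4/17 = -0.24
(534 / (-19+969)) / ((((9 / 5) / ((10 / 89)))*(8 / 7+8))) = 7 / 1824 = 0.00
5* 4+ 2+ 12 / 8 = 47 / 2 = 23.50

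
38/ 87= 0.44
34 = 34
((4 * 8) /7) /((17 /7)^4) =10976 /83521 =0.13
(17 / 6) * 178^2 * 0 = 0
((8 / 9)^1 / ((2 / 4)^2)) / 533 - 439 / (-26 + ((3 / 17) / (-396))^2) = 10608439224208 / 628042116195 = 16.89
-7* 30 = -210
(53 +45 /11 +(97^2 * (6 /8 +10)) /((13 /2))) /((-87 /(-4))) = 8933570 /12441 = 718.07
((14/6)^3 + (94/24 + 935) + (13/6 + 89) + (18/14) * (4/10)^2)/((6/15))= 19712563/7560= 2607.48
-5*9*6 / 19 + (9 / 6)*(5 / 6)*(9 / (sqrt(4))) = -1305 / 152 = -8.59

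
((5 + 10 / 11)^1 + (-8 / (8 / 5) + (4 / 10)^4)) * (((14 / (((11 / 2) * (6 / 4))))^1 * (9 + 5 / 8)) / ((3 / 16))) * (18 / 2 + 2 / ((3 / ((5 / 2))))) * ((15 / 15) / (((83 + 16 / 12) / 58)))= 1038944256 / 1739375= 597.31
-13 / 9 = -1.44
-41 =-41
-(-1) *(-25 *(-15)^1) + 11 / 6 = 2261 / 6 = 376.83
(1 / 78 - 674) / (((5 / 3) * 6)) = -52571 / 780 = -67.40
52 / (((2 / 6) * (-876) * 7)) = -13 / 511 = -0.03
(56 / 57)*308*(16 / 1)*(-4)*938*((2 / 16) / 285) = -129428992 / 16245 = -7967.31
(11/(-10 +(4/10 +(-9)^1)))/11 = -5/93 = -0.05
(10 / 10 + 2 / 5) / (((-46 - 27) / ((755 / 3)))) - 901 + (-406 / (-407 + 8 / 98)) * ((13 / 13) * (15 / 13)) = -51355096042 / 56766333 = -904.68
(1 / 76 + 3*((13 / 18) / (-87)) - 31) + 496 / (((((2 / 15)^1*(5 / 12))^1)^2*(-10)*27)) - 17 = -63793741 / 99180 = -643.21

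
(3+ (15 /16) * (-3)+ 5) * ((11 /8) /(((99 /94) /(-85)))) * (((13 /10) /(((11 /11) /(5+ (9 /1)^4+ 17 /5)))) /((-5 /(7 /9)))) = 66075539803 /86400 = 764763.19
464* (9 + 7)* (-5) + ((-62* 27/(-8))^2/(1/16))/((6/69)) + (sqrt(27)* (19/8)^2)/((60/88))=3971* sqrt(3)/160 + 16038847/2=8019466.49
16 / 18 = 8 / 9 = 0.89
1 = 1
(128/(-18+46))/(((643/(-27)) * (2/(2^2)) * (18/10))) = -960/4501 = -0.21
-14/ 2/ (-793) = 7/ 793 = 0.01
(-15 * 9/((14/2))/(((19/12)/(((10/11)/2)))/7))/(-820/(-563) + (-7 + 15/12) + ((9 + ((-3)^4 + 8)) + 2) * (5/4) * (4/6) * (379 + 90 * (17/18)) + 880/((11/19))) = -54723600/56737671617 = -0.00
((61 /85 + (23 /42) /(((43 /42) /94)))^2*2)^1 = 69484700898 /13359025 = 5201.33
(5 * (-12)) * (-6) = 360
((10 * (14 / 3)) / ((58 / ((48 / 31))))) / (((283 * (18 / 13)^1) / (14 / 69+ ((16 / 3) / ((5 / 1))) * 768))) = 411602464 / 157992957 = 2.61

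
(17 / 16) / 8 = 17 / 128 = 0.13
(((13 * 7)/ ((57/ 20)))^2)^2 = 10971993760000/ 10556001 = 1039408.18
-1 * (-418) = 418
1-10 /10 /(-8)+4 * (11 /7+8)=2207 /56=39.41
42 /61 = 0.69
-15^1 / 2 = -15 / 2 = -7.50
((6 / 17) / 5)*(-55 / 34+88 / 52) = 0.01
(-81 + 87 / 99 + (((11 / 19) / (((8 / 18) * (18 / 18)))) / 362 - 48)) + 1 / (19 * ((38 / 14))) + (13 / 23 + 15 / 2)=-47623161277 / 396750552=-120.03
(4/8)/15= 1/30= 0.03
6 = 6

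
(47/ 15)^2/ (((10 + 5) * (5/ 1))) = 2209/ 16875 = 0.13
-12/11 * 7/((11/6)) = -504/121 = -4.17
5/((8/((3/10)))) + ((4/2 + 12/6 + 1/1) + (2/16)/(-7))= 579/112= 5.17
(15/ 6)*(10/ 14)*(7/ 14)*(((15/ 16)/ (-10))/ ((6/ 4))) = -25/ 448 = -0.06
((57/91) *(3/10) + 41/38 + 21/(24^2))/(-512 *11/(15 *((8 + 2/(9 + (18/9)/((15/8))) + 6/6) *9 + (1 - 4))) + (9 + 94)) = 1628964147/122853942848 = 0.01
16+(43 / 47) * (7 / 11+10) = 13303 / 517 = 25.73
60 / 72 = 5 / 6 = 0.83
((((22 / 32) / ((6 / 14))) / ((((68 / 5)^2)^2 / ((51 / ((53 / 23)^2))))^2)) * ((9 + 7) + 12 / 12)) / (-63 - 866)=-0.00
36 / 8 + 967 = 1943 / 2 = 971.50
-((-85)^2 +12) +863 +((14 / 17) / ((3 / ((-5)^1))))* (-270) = -102058 / 17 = -6003.41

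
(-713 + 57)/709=-656/709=-0.93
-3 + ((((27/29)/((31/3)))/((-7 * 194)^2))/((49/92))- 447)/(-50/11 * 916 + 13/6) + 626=3475753038428412025/5578096104262787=623.11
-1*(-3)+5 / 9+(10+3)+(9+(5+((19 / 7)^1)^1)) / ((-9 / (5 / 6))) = 1891 / 126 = 15.01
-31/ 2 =-15.50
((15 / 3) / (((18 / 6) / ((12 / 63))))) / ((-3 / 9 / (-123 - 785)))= 18160 / 21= 864.76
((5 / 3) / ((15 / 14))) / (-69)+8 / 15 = 1586 / 3105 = 0.51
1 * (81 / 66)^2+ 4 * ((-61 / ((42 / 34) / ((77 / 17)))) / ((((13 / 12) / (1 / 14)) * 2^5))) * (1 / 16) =980233 / 704704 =1.39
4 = 4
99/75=33/25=1.32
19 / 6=3.17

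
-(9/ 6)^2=-9/ 4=-2.25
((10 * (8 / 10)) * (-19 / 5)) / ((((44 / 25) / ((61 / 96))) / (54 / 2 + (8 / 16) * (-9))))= -86925 / 352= -246.95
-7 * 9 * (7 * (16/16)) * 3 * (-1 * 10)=13230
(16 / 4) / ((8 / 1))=0.50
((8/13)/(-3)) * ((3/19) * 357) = -2856/247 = -11.56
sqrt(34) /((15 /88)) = 88*sqrt(34) /15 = 34.21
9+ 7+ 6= 22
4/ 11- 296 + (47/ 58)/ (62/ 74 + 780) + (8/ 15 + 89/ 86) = -1748072431324/ 5944467705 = -294.07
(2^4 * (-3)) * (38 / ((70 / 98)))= -2553.60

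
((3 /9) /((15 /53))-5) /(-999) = 172 /44955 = 0.00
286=286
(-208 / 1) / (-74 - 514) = 52 / 147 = 0.35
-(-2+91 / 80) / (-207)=-0.00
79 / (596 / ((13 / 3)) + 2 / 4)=2054 / 3589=0.57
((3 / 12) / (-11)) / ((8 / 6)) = -3 / 176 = -0.02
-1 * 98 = -98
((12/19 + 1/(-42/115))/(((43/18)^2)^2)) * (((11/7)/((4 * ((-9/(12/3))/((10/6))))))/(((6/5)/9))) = 449331300/3182903731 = 0.14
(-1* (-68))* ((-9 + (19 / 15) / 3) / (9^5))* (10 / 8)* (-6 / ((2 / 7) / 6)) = 91868 / 59049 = 1.56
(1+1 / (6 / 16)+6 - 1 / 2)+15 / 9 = 65 / 6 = 10.83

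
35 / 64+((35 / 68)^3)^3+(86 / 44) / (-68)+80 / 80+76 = 26508820251169396257 / 341958103260725248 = 77.52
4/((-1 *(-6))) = 2/3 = 0.67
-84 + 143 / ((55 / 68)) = 464 / 5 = 92.80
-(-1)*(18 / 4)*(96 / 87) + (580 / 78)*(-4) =-28024 / 1131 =-24.78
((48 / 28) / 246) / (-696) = -1 / 99876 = -0.00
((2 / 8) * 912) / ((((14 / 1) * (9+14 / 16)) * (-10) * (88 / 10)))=-114 / 6083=-0.02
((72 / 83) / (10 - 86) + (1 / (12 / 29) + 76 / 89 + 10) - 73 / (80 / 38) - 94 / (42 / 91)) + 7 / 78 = -49262312959 / 218950680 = -224.99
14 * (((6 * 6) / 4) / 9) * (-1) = -14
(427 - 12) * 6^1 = 2490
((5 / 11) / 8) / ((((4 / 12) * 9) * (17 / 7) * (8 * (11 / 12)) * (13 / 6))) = 105 / 213928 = 0.00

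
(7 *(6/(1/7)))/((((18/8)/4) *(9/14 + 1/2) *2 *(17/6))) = 1372/17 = 80.71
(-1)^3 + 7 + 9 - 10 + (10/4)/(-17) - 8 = -107/34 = -3.15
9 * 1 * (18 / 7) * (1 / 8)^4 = 81 / 14336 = 0.01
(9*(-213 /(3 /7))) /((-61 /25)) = 111825 /61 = 1833.20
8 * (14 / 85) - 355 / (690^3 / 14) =735851711 / 558465300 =1.32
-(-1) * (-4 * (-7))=28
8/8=1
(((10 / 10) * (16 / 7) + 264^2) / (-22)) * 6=-19008.62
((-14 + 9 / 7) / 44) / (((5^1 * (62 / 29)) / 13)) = -33553 / 95480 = -0.35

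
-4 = -4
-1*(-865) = 865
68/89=0.76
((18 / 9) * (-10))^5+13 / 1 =-3199987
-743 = -743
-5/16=-0.31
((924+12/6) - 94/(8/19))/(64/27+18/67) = 5085099/19096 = 266.29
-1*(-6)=6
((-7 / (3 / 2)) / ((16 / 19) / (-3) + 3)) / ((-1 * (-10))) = -133 / 775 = -0.17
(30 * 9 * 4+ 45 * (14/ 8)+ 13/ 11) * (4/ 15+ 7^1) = 5563033/ 660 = 8428.84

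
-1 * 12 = -12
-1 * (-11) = 11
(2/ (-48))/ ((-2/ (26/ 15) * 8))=0.00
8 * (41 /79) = 328 /79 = 4.15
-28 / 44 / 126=-1 / 198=-0.01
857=857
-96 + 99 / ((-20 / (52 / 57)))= -9549 / 95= -100.52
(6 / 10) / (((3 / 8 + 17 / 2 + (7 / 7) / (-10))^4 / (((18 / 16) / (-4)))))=-16000 / 562166163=-0.00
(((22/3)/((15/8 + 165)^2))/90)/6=352/721801125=0.00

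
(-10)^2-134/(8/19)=-873/4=-218.25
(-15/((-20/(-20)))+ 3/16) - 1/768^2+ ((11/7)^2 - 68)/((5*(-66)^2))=-28783791781/1942814720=-14.82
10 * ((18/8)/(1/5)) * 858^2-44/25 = 82818448.24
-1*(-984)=984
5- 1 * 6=-1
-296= -296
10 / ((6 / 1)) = 5 / 3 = 1.67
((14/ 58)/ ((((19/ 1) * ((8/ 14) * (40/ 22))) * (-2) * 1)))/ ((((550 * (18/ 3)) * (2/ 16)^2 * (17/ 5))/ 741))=-637/ 24650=-0.03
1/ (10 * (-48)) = -1/ 480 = -0.00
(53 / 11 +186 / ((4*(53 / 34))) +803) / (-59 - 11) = -488349 / 40810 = -11.97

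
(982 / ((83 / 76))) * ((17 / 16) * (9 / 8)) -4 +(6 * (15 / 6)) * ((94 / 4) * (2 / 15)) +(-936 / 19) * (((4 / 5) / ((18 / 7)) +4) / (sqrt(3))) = 1484441 / 1328 -20176 * sqrt(3) / 285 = 995.18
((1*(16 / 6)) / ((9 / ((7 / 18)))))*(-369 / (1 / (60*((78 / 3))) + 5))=-596960 / 70209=-8.50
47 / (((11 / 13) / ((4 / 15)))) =2444 / 165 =14.81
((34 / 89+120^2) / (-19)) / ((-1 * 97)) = 7.81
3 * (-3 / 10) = -9 / 10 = -0.90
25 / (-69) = -0.36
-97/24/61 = -97/1464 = -0.07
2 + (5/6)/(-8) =91/48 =1.90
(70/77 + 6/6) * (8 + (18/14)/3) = 16.09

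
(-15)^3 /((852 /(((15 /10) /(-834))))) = 1125 /157904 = 0.01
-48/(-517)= 48/517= 0.09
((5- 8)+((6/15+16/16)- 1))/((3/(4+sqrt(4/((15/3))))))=-52/15- 26* sqrt(5)/75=-4.24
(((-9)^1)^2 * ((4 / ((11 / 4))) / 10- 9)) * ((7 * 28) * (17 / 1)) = -131437404 / 55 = -2389770.98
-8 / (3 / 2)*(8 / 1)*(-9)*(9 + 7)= 6144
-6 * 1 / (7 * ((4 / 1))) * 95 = -285 / 14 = -20.36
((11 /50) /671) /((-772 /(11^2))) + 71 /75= 6686701 /7063800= 0.95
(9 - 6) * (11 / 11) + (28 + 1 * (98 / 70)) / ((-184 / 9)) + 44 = 45.56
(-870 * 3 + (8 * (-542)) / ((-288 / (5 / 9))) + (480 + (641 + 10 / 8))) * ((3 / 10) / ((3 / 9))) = -479321 / 360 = -1331.45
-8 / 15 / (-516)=2 / 1935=0.00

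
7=7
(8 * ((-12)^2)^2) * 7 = 1161216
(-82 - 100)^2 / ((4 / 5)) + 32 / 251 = 10392687 / 251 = 41405.13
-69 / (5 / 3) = -207 / 5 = -41.40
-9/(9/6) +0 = -6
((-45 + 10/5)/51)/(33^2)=-43/55539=-0.00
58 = 58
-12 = -12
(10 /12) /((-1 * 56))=-5 /336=-0.01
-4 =-4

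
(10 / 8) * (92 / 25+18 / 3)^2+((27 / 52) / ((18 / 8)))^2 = 2475454 / 21125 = 117.18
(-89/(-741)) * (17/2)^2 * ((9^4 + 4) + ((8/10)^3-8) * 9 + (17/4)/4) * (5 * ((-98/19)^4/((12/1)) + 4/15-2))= 16142038.48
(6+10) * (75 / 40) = 30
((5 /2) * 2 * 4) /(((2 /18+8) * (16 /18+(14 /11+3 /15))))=1.04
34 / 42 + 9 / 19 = 512 / 399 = 1.28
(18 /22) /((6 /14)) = 21 /11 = 1.91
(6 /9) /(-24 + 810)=1 /1179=0.00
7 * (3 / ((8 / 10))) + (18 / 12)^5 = 1083 / 32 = 33.84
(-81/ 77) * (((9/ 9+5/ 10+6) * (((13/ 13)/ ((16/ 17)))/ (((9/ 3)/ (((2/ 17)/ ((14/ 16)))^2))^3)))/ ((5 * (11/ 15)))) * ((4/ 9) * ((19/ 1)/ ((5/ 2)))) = -239075328/ 141486908495471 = -0.00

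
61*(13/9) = 793/9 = 88.11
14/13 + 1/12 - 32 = -4811/156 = -30.84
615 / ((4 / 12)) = 1845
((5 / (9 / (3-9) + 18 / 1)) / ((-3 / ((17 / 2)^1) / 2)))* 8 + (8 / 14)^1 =-9124 / 693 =-13.17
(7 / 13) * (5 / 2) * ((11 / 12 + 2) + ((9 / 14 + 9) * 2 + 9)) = 13105 / 312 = 42.00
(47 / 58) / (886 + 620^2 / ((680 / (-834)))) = -799 / 463981324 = -0.00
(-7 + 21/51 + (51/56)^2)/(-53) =307015/2825536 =0.11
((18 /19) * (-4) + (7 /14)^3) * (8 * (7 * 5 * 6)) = -116970 /19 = -6156.32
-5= -5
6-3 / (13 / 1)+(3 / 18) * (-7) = 359 / 78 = 4.60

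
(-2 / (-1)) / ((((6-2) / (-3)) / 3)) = -9 / 2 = -4.50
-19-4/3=-61/3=-20.33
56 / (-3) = -56 / 3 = -18.67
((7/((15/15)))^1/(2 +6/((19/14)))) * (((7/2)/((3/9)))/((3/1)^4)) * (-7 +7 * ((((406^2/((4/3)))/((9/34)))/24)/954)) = 4341684053/226258272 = 19.19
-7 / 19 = -0.37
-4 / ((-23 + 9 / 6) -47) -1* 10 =-1362 / 137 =-9.94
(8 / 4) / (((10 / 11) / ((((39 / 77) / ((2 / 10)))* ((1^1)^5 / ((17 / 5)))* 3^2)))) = 1755 / 119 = 14.75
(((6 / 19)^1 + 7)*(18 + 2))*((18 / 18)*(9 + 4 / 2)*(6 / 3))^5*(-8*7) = -802317429760 / 19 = -42227233145.26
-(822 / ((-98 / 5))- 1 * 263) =14942 / 49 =304.94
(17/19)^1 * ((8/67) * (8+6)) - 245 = -309981/1273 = -243.50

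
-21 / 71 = -0.30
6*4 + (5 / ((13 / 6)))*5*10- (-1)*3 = 1851 / 13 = 142.38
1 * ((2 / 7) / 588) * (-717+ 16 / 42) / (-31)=15049 / 1339758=0.01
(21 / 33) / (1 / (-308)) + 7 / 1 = -189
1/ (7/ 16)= 16/ 7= 2.29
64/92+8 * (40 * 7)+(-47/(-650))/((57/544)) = 954998432/426075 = 2241.39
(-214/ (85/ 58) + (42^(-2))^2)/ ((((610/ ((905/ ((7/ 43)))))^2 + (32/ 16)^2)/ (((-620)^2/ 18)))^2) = -16360020279922184522731351822993375/ 3954301043672285800823952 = -4137272326.83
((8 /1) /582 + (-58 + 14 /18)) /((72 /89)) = -70.72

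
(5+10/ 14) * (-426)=-17040/ 7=-2434.29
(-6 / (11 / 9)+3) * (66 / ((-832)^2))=-63 / 346112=-0.00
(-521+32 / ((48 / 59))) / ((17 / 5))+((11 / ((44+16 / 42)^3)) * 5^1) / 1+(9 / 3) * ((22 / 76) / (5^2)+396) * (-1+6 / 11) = -157280294366081 / 230723906880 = -681.68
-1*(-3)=3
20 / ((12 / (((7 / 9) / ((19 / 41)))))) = 1435 / 513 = 2.80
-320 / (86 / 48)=-7680 / 43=-178.60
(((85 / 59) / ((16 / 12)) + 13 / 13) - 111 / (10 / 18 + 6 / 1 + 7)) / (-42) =87931 / 604632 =0.15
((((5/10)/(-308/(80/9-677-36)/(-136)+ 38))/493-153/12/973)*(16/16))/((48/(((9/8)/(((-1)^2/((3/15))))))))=-7250089179/118274265234944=-0.00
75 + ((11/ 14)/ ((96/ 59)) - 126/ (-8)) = 122617/ 1344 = 91.23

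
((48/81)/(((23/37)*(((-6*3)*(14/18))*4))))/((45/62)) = -4588/195615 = -0.02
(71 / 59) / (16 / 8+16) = 71 / 1062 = 0.07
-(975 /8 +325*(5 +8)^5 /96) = -120681925 /96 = -1257103.39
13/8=1.62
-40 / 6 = -20 / 3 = -6.67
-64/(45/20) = -256/9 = -28.44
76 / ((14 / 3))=114 / 7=16.29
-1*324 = -324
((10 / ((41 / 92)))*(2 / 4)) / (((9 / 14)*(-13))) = -6440 / 4797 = -1.34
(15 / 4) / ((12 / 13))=65 / 16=4.06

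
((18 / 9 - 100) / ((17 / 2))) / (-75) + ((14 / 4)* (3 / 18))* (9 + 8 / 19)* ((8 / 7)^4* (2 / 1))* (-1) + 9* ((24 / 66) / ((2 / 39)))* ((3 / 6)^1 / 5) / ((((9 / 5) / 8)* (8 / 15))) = 3161100427 / 91400925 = 34.58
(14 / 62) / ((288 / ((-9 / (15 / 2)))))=-7 / 7440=-0.00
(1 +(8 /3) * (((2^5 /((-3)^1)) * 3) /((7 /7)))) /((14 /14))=-253 /3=-84.33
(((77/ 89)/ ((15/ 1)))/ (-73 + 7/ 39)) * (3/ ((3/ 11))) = -11011/ 1263800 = -0.01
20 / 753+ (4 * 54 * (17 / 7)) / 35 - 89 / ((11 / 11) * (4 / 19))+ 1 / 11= -3308991241 / 8117340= -407.64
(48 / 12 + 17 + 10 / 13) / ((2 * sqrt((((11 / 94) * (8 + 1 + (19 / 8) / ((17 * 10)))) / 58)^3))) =8393463040 * sqrt(15622930895) / 236395286413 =4437.96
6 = 6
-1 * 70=-70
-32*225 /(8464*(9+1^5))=-0.09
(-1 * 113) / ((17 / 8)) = -904 / 17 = -53.18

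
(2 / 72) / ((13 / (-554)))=-277 / 234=-1.18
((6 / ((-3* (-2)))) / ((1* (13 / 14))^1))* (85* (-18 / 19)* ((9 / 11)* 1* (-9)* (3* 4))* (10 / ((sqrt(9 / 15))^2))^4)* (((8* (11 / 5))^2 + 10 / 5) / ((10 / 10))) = 184336562384.98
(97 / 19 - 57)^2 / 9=972196 / 3249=299.23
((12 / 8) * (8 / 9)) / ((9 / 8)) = 32 / 27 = 1.19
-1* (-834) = 834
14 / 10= 7 / 5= 1.40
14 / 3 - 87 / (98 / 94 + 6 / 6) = -3641 / 96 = -37.93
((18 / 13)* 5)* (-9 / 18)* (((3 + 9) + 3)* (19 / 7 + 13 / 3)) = -365.93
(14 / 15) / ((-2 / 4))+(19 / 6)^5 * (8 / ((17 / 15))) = 61851067 / 27540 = 2245.86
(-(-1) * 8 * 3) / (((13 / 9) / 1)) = 216 / 13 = 16.62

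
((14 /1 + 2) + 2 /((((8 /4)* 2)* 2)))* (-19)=-1235 /4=-308.75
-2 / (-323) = 2 / 323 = 0.01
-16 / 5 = -3.20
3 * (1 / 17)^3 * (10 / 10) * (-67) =-201 / 4913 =-0.04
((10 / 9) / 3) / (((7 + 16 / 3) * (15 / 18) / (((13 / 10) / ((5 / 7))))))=182 / 2775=0.07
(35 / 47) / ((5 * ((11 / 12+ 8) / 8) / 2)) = 1344 / 5029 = 0.27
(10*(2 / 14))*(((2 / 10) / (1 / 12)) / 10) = 12 / 35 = 0.34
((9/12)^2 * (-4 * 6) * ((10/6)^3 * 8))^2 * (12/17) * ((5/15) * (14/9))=14000000/153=91503.27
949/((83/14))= 13286/83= 160.07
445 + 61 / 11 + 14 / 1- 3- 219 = 242.55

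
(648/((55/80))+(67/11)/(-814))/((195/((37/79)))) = 1687897/745602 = 2.26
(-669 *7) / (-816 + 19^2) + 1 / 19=10.34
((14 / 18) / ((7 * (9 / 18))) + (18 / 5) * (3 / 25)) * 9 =736 / 125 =5.89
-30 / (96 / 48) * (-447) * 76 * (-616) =-313901280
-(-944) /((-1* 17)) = -944 /17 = -55.53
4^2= 16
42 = 42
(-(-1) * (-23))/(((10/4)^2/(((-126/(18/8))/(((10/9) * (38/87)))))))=1008504/2375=424.63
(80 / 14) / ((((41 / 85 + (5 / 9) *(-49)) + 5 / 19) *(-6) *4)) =24225 / 2693873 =0.01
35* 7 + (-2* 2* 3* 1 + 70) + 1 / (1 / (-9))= 294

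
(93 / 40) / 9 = 31 / 120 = 0.26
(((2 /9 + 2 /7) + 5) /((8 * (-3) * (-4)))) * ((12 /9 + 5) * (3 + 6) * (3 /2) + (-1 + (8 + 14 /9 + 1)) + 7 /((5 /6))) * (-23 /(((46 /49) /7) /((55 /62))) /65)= -1741464263 /125349120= -13.89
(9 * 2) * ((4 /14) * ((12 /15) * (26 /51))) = 1248 /595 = 2.10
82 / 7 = 11.71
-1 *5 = -5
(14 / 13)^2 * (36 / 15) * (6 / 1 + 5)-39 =-7083 / 845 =-8.38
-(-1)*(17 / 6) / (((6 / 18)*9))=17 / 18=0.94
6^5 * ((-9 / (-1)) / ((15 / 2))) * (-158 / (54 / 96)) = -13105152 / 5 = -2621030.40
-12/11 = -1.09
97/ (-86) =-97/ 86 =-1.13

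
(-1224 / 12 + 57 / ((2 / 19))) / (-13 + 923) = 879 / 1820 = 0.48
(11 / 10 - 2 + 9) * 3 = 243 / 10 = 24.30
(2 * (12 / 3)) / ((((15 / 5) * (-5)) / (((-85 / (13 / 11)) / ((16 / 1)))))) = 2.40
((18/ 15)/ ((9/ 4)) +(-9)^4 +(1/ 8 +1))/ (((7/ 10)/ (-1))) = -787519/ 84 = -9375.23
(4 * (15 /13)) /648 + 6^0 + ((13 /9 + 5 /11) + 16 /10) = 173981 /38610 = 4.51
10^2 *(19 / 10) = 190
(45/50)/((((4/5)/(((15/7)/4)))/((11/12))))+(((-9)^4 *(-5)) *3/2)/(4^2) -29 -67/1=-3170.92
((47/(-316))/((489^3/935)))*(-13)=571285/36949933404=0.00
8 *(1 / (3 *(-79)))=-8 / 237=-0.03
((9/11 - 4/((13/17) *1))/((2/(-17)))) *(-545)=-5846215/286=-20441.31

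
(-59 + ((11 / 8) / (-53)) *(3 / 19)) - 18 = -620345 / 8056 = -77.00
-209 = -209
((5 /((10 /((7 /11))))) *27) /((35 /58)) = 783 /55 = 14.24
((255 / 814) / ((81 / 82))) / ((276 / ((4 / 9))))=3485 / 6824169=0.00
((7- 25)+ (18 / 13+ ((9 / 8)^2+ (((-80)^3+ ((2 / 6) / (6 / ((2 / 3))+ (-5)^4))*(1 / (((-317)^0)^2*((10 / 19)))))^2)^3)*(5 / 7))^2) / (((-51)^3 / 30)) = -122928441994782711067345535213549123443692538736884745071445292133014011973881170196990093611235433149394812041421329301209 / 3282904133495173336377566611558112378430321082368000000000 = -37445029460517886800754960000000000000000000000000000000000000000.00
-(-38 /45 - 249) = 11243 /45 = 249.84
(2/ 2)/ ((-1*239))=-1/ 239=-0.00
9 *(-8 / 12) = -6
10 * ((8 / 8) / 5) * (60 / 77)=120 / 77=1.56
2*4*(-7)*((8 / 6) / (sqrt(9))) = -224 / 9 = -24.89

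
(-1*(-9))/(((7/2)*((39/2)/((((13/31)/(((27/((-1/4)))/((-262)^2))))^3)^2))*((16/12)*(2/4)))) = 18967159882201690481530047141146/267428863397360007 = 70924131528836.80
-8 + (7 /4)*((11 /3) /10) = -883 /120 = -7.36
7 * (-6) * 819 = -34398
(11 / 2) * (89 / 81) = 979 / 162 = 6.04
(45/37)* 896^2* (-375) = -13547520000/37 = -366149189.19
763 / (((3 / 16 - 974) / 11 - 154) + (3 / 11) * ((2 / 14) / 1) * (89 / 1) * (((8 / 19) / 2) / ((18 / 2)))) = -3.15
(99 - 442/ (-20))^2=1466521/ 100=14665.21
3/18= 1/6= 0.17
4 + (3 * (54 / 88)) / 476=83857 / 20944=4.00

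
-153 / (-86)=153 / 86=1.78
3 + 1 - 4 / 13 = 48 / 13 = 3.69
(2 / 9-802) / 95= -7216 / 855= -8.44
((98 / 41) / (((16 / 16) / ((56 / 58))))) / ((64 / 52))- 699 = -697.12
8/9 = 0.89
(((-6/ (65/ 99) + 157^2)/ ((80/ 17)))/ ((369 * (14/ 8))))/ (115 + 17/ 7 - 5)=27227047/ 377523900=0.07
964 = 964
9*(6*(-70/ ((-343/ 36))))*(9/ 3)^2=174960/ 49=3570.61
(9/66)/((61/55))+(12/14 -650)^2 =2519048927/5978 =421386.57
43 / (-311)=-43 / 311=-0.14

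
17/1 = 17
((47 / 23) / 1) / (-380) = -47 / 8740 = -0.01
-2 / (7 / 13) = -26 / 7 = -3.71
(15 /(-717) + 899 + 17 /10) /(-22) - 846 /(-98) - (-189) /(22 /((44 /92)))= -151907601 /5387060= -28.20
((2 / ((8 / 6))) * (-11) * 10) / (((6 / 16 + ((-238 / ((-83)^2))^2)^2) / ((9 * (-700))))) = 18730062202468264956000 / 6756902364759011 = 2771989.47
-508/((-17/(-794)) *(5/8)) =-3226816/85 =-37962.54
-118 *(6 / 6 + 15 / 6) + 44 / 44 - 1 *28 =-440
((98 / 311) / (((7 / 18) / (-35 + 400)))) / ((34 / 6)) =275940 / 5287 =52.19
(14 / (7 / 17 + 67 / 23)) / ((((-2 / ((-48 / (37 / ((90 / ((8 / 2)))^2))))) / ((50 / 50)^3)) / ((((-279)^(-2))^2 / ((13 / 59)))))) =161483 / 155918973951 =0.00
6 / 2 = 3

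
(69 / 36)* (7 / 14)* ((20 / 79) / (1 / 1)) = 115 / 474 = 0.24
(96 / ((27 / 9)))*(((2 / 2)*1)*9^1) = 288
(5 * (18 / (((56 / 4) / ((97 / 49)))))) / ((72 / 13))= 6305 / 2744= 2.30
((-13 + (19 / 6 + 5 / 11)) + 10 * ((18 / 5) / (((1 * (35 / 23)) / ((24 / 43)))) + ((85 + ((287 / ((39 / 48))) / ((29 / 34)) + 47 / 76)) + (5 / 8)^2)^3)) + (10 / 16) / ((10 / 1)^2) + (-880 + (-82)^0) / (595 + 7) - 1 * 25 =598624286517075392710465293739 / 478492588471346921472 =1251062818.82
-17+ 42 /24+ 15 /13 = -733 /52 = -14.10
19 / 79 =0.24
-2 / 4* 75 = -75 / 2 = -37.50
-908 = -908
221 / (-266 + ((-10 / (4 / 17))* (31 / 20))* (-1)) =-1768 / 1601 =-1.10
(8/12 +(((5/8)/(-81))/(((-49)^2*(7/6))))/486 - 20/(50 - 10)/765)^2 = 2494042214057101879609/5622614406989383809600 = 0.44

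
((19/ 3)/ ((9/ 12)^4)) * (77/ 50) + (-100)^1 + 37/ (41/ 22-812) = -2498270426/ 36091575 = -69.22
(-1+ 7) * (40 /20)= 12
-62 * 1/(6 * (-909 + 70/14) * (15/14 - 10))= -217/169500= -0.00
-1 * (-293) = 293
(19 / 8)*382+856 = 7053 / 4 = 1763.25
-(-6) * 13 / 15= 26 / 5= 5.20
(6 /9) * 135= 90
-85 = -85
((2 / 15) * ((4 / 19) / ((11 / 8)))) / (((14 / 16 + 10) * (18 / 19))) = 256 / 129195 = 0.00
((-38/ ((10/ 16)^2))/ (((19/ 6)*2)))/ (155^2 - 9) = -24/ 37525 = -0.00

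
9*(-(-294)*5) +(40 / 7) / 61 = 5649250 / 427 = 13230.09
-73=-73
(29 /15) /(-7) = -0.28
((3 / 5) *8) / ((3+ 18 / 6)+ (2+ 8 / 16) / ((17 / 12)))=34 / 55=0.62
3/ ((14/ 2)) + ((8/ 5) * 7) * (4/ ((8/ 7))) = 1387/ 35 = 39.63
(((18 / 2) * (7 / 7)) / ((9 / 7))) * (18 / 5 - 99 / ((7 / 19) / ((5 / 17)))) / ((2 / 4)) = -89766 / 85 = -1056.07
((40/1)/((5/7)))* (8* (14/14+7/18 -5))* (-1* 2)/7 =462.22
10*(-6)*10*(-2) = 1200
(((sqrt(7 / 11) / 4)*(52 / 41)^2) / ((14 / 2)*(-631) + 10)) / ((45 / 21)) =-364*sqrt(77) / 94026735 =-0.00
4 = 4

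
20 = 20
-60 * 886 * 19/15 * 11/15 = -740696/15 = -49379.73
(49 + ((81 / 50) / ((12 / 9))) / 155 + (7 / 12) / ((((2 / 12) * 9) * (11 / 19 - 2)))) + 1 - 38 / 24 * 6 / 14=2586751093 / 52731000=49.06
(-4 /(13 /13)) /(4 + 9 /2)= -8 /17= -0.47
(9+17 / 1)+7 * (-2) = 12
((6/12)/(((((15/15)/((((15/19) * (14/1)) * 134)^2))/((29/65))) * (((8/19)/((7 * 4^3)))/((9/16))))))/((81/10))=8930416600/247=36155532.79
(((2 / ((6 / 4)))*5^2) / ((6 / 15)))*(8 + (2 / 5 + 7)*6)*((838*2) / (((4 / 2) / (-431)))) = -1577143933.33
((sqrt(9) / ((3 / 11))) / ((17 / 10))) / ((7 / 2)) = 220 / 119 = 1.85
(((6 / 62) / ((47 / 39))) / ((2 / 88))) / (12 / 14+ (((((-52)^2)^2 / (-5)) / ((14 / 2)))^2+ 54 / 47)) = 1576575 / 19472706118477973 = 0.00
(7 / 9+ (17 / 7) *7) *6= 320 / 3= 106.67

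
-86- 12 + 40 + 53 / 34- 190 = -8379 / 34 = -246.44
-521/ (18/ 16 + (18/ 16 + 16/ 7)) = -14588/ 127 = -114.87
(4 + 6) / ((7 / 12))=120 / 7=17.14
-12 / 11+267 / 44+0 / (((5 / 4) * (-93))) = 219 / 44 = 4.98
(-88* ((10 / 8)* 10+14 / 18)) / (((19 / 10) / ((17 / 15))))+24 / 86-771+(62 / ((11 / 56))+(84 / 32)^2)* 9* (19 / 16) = 491806589851 / 248472576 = 1979.32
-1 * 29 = -29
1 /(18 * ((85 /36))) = 2 /85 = 0.02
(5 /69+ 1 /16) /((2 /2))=149 /1104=0.13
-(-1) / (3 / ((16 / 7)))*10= 160 / 21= 7.62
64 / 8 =8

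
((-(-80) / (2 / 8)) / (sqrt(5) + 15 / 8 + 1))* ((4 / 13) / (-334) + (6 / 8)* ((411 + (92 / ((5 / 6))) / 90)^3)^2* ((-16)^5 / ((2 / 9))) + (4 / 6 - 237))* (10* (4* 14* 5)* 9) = -29797303194357030963334870333514176126976 / 241693359375 + 10364279371950271639420824463831017783296* sqrt(5) / 241693359375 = -27398642635451582618260700000.00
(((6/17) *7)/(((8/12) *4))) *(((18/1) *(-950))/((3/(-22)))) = 1975050/17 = 116179.41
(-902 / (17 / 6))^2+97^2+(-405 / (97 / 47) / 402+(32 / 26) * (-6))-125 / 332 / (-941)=844808134595217993 / 7628083514116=110749.72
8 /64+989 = 7913 /8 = 989.12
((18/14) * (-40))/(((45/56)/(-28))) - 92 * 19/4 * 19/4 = -1135/4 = -283.75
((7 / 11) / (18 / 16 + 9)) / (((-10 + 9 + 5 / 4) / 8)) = 1792 / 891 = 2.01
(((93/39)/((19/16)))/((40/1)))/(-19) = -62/23465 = -0.00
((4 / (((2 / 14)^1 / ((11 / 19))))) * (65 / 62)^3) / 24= 21146125 / 27169392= 0.78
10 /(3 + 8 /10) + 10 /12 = 395 /114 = 3.46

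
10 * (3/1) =30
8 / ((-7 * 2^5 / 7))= -1 / 4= -0.25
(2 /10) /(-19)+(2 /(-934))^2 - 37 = -37.01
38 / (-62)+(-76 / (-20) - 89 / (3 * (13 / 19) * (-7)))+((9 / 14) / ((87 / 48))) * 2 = 12382523 / 1227135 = 10.09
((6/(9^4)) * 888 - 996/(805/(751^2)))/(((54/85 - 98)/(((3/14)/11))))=1740424408477/12465604998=139.62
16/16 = 1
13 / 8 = 1.62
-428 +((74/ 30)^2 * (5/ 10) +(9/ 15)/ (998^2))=-95233420327/ 224100900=-424.96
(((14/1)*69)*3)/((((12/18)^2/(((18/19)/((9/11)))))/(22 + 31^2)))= 141012333/19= 7421701.74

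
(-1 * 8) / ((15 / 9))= -24 / 5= -4.80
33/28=1.18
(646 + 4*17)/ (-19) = -714/ 19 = -37.58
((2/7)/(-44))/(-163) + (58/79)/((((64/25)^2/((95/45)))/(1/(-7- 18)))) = -172161961/18275862528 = -0.01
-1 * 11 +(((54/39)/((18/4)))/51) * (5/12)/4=-87511/7956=-11.00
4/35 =0.11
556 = 556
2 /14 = 1 /7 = 0.14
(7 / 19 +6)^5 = 25937424601 / 2476099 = 10475.12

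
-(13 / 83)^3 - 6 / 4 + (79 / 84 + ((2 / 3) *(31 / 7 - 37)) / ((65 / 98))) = -103966874729 / 3121957020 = -33.30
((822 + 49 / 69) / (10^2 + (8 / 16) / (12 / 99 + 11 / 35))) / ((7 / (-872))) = -49797828944 / 49147665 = -1013.23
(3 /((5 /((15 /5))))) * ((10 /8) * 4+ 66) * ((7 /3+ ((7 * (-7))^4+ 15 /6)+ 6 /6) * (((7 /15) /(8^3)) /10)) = 17190653977 /256000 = 67150.99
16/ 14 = 8/ 7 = 1.14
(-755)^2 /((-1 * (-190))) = 114005 /38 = 3000.13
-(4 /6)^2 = -4 /9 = -0.44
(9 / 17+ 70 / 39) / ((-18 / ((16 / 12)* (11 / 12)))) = -16951 / 107406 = -0.16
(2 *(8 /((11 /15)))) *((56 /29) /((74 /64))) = 430080 /11803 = 36.44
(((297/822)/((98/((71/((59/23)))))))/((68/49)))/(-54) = -17963/13191456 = -0.00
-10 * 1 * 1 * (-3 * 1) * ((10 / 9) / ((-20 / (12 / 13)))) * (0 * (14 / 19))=0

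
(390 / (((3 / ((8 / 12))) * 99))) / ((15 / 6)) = 104 / 297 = 0.35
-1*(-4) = 4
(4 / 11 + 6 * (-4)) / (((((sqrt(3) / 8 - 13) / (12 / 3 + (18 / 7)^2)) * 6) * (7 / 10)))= 5408000 * sqrt(3) / 122392347 + 562432000 / 122392347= 4.67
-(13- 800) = 787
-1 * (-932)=932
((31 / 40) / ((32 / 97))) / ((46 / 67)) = 201469 / 58880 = 3.42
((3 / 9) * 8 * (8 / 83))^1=64 / 249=0.26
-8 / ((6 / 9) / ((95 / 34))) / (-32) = 285 / 272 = 1.05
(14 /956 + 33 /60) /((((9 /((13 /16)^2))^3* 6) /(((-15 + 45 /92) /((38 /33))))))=-12753978783689 /27251190609739776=-0.00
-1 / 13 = -0.08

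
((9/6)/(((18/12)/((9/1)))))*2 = 18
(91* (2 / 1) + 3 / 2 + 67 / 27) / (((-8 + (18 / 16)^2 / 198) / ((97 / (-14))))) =342908192 / 2127195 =161.20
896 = 896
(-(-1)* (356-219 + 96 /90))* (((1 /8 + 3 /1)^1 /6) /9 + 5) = 905027 /1296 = 698.32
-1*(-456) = 456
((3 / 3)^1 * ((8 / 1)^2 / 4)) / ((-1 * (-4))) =4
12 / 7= 1.71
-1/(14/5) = -5/14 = -0.36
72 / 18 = 4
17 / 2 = 8.50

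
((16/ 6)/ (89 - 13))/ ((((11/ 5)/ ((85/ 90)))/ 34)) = 2890/ 5643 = 0.51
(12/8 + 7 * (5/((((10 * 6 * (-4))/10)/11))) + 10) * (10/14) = -545/168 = -3.24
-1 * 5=-5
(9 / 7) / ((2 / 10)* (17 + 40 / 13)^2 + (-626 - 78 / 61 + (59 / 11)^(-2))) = -1614853305 / 686562332918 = -0.00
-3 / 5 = -0.60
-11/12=-0.92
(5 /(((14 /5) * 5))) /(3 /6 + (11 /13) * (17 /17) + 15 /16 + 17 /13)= 0.10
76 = 76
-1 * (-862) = 862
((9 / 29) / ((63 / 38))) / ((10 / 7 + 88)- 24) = 19 / 6641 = 0.00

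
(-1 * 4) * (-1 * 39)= 156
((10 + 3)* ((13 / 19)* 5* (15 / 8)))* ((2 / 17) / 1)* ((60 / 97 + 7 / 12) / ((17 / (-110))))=-325092625 / 4261016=-76.29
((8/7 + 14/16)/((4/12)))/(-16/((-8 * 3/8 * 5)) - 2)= -5085/784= -6.49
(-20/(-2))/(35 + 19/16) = 160/579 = 0.28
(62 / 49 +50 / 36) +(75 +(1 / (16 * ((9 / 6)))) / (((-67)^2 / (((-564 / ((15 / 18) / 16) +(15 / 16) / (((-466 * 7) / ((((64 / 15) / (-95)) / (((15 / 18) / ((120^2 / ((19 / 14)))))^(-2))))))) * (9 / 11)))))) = 2437548646428603187219 / 31423064740429824000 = 77.57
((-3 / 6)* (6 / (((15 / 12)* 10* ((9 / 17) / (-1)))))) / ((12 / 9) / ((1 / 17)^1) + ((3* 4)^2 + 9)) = 2 / 775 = 0.00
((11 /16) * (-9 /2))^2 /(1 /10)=49005 /512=95.71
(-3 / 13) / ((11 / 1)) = -3 / 143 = -0.02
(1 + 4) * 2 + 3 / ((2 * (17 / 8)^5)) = 14247722 / 1419857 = 10.03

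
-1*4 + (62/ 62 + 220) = 217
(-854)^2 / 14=52094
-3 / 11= -0.27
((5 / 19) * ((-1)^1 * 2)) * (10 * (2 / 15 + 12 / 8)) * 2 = -980 / 57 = -17.19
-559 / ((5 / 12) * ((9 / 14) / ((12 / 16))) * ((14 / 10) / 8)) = -8944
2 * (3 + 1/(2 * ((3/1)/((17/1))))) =35/3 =11.67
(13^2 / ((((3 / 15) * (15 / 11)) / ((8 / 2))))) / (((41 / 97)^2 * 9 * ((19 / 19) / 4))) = 279861296 / 45387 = 6166.11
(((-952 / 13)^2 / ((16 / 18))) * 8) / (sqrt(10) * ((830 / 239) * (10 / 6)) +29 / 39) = -13511706594624 / 125917940369 +8090258601600 * sqrt(10) / 9685995413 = 2534.00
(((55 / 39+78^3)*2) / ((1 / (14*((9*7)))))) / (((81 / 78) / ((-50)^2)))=18137431340000 / 9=2015270148888.89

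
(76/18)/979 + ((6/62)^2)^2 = 35807489/8137143531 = 0.00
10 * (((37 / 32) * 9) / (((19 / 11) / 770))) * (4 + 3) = 49358925 / 152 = 324729.77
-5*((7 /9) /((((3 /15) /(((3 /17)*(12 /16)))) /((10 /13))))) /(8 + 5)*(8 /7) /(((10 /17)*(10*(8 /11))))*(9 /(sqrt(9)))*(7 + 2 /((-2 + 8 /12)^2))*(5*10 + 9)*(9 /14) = -438075 /11648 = -37.61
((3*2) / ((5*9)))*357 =238 / 5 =47.60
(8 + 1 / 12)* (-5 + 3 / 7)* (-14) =1552 / 3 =517.33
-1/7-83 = -582/7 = -83.14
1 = 1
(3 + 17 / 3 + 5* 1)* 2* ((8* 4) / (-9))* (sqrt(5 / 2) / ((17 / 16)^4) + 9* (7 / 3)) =-18368 / 9- 85983232* sqrt(10) / 2255067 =-2161.46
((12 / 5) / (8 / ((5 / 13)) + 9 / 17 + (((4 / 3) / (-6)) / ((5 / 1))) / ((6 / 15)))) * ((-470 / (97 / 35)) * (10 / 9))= -4194750 / 196813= -21.31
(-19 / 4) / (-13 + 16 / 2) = 19 / 20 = 0.95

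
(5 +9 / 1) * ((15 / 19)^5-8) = -266691838 / 2476099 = -107.71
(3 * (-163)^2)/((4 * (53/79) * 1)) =6296853/212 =29702.14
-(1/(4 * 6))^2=-1/576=-0.00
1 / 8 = 0.12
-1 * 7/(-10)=7/10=0.70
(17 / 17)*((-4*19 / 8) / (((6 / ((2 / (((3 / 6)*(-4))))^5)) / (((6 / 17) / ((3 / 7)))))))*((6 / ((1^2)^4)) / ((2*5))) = 133 / 170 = 0.78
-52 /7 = -7.43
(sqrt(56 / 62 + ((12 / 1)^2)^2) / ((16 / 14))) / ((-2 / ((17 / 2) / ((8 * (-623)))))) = 17 * sqrt(4982041) / 353152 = 0.11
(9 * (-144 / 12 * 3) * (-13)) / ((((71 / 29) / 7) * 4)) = 213759 / 71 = 3010.69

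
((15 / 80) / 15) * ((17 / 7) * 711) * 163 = 1970181 / 560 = 3518.18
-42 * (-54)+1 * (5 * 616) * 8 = 26908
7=7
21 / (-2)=-21 / 2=-10.50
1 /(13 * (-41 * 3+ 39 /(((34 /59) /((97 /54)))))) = -612 /11401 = -0.05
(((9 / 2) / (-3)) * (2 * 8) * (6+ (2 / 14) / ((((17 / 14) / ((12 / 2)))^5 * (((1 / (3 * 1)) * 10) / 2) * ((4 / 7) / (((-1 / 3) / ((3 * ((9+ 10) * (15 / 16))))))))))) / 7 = -52508944944 / 4721024525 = -11.12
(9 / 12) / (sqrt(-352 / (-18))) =9 * sqrt(11) / 176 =0.17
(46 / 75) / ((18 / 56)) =1.91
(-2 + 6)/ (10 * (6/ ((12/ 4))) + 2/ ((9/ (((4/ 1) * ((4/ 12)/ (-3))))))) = 81/ 403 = 0.20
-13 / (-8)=1.62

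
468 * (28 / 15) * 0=0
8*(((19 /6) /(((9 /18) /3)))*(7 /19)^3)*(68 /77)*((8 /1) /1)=213248 /3971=53.70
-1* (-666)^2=-443556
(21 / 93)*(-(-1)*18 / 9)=0.45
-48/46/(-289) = 24/6647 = 0.00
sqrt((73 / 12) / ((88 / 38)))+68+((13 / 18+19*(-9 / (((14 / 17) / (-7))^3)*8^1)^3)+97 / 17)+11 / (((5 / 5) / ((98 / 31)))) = sqrt(45771) / 132+15581330585437493135 / 9486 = 1642560677360057.82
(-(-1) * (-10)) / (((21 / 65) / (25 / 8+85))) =-76375 / 28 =-2727.68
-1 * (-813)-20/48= 9751/12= 812.58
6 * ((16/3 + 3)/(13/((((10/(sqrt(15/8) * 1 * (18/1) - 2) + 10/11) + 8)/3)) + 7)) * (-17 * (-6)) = 86640840 * sqrt(30)/60250207 + 27032433720/60250207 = 456.55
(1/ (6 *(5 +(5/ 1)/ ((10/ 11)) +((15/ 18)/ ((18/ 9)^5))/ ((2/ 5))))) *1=64/ 4057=0.02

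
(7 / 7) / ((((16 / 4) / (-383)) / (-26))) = 4979 / 2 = 2489.50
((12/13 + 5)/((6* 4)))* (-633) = -16247/104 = -156.22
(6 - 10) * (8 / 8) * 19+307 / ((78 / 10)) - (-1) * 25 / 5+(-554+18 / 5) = -582.04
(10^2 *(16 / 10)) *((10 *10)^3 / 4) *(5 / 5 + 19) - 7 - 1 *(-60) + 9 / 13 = 10400000698 / 13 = 800000053.69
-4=-4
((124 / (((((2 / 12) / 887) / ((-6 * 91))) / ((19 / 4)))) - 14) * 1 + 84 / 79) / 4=-67605169597 / 158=-427880820.23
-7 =-7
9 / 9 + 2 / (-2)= 0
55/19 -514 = -9711/19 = -511.11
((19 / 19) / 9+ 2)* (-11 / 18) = -209 / 162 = -1.29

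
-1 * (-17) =17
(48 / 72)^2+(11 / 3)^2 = 125 / 9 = 13.89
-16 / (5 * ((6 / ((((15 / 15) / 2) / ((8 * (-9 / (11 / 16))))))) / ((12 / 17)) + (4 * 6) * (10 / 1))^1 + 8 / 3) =66 / 31759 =0.00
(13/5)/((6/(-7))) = -91/30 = -3.03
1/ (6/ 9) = 1.50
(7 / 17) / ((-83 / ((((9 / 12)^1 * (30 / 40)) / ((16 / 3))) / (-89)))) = 189 / 32148224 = 0.00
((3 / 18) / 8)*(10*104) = 21.67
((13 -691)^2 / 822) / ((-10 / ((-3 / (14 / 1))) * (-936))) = -12769 / 997360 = -0.01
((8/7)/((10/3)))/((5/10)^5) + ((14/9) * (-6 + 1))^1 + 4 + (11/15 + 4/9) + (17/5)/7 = 8.86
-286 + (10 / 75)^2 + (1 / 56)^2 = -201788831 / 705600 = -285.98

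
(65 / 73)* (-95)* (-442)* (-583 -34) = -1684008950 / 73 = -23068615.75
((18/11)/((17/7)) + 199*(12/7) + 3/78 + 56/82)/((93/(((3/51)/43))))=477975529/94863070302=0.01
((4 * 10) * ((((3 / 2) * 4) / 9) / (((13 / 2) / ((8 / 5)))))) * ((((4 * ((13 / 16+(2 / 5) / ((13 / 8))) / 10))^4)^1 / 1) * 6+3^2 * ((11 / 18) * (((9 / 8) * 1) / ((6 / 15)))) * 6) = 708354181264401 / 1160290625000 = 610.50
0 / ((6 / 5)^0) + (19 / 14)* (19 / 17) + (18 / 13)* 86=373117 / 3094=120.59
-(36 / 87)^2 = -144 / 841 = -0.17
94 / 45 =2.09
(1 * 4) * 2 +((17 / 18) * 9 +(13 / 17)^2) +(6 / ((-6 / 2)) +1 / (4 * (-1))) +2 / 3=53759 / 3468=15.50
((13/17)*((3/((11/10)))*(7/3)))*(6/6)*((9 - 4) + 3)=7280/187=38.93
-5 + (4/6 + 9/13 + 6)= 92/39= 2.36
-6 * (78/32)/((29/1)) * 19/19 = -117/232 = -0.50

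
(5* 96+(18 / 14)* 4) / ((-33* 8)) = -1.84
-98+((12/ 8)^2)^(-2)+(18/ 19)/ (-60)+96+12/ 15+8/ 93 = -444761/ 477090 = -0.93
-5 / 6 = -0.83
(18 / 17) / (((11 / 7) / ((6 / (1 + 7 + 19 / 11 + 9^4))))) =378 / 614363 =0.00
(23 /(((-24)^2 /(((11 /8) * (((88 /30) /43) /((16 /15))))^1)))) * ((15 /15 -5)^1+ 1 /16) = -19481 /1409024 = -0.01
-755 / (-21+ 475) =-755 / 454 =-1.66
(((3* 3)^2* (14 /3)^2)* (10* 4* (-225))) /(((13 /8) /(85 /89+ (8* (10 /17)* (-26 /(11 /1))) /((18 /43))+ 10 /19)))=1007675897760000 /4110821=245127651.57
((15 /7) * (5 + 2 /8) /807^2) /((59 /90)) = 225 /8538598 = 0.00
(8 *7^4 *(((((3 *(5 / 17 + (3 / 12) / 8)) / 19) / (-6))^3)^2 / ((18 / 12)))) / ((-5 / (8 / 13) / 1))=-24609937089105963 / 39627654227478139811921920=-0.00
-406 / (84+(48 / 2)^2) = -203 / 330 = -0.62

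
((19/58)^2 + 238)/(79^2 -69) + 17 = 353765329/20762608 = 17.04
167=167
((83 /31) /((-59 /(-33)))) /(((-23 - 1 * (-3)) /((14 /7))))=-2739 /18290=-0.15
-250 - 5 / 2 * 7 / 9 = -4535 / 18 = -251.94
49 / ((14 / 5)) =35 / 2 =17.50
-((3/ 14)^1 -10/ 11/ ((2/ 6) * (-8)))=-171/ 308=-0.56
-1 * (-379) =379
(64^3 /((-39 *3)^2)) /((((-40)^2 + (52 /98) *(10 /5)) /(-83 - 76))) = -170196992 /89494119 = -1.90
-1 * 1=-1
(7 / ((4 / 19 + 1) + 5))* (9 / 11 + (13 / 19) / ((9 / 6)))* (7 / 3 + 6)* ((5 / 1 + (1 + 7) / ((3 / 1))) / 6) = 3215975 / 210276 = 15.29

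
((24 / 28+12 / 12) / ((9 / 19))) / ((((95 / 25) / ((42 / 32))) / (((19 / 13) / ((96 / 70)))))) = 3325 / 2304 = 1.44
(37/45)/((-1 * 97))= -37/4365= -0.01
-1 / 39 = -0.03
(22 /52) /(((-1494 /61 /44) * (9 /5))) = -36905 /87399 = -0.42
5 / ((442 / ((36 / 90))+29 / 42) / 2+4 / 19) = 7980 / 882677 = 0.01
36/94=18/47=0.38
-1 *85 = -85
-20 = -20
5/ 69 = 0.07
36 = 36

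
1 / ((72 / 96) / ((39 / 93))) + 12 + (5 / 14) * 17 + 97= 150551 / 1302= 115.63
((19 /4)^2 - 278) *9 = -2298.94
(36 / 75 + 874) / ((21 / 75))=21862 / 7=3123.14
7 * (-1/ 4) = -7/ 4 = -1.75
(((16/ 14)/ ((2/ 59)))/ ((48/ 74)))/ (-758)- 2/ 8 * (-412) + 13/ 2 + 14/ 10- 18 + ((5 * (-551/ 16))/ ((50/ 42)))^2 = 21012.84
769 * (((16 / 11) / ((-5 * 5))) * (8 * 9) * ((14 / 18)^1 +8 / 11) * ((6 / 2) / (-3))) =14666368 / 3025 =4848.39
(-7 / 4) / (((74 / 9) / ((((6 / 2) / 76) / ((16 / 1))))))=-189 / 359936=-0.00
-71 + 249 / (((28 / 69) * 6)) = 31.27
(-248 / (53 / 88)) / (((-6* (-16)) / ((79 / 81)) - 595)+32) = 1724096 / 1945153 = 0.89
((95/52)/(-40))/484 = -19/201344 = -0.00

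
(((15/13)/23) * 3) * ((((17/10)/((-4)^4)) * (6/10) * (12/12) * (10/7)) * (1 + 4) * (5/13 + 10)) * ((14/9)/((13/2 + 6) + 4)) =0.00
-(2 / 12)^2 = -1 / 36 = -0.03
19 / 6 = 3.17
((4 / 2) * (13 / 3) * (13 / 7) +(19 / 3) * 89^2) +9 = 351340 / 7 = 50191.43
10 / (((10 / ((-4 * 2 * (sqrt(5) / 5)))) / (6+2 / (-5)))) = -224 * sqrt(5) / 25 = -20.04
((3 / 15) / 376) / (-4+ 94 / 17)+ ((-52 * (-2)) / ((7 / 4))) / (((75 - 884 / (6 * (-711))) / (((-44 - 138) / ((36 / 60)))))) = -1879476287311 / 7841182960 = -239.69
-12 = -12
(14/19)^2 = 196/361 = 0.54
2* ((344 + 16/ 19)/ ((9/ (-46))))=-66976/ 19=-3525.05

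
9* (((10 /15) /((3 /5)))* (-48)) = -480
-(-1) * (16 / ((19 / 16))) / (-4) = -64 / 19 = -3.37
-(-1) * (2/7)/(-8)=-1/28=-0.04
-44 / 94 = -22 / 47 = -0.47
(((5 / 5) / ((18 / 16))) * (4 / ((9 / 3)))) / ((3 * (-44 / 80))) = -640 / 891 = -0.72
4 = 4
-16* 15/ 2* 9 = -1080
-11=-11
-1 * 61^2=-3721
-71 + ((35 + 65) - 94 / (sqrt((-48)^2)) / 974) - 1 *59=-701327 / 23376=-30.00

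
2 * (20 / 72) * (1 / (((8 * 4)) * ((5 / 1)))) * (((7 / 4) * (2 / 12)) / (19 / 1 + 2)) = 1 / 20736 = 0.00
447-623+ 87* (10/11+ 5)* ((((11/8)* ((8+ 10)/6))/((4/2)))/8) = -43.46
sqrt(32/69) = 4 * sqrt(138)/69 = 0.68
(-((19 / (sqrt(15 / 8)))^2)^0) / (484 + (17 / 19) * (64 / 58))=-551 / 267228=-0.00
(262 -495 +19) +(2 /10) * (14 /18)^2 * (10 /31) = -537256 /2511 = -213.96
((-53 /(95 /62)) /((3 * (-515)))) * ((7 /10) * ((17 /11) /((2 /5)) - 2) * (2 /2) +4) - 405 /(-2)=545221751 /2690875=202.62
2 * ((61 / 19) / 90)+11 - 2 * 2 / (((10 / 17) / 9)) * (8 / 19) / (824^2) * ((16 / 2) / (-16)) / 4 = 642718957 / 58052448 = 11.07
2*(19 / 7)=38 / 7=5.43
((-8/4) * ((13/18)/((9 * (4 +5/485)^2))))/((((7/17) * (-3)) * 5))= 2079389/1286985105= 0.00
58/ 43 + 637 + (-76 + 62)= 26847/ 43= 624.35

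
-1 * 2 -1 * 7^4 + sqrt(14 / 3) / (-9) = -2403 -sqrt(42) / 27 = -2403.24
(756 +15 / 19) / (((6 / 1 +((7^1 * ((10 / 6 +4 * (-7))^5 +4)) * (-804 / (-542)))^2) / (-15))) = -103927040999685 / 158281412133301341299866558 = -0.00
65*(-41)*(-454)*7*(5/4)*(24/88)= 63520275/22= 2887285.23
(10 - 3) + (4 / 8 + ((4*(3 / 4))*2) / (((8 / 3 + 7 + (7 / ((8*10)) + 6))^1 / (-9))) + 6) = 76167 / 7562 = 10.07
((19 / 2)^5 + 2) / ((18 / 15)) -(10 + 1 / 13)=160925443 / 2496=64473.33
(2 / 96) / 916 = 1 / 43968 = 0.00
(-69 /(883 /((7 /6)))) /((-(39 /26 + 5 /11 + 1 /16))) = 14168 /313465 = 0.05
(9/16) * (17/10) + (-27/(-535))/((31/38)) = 540333/530720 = 1.02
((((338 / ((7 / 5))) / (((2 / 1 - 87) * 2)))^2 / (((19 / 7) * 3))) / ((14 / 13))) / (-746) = -371293 / 1204308084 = -0.00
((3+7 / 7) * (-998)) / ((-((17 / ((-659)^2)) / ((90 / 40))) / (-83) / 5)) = -1618795455930 / 17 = -95223262113.53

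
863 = 863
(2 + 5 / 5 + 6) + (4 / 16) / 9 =325 / 36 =9.03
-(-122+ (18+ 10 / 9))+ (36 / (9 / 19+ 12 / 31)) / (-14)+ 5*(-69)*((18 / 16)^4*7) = -164343026713 / 43610112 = -3768.46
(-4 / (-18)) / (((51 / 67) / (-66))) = -2948 / 153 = -19.27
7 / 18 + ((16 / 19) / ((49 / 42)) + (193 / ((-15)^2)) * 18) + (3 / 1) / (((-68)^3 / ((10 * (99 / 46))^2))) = 82360084741201 / 4977560750400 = 16.55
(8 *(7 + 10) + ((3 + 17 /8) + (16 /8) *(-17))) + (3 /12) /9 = 7715 /72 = 107.15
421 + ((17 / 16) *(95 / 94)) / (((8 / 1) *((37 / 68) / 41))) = 47981271 / 111296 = 431.11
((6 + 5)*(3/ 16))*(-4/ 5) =-1.65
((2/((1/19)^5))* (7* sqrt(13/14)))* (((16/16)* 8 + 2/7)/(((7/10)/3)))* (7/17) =4308412260* sqrt(182)/119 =488434110.20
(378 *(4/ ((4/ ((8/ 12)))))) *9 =2268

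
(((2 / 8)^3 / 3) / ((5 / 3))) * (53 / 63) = 0.00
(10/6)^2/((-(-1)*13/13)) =25/9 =2.78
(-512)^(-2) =1 / 262144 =0.00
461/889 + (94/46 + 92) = 1933510/20447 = 94.56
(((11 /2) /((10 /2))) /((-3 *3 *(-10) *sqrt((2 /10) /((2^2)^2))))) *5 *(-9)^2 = 99 *sqrt(5) /5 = 44.27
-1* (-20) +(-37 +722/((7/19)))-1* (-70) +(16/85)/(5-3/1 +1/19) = 46707163/23205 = 2012.81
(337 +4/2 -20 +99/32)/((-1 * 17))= -10307/544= -18.95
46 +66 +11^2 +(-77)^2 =6162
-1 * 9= -9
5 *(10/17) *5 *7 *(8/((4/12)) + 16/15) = 131600/51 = 2580.39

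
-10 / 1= -10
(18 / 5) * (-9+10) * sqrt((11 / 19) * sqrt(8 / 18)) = 6 * sqrt(1254) / 95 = 2.24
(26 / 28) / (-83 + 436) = 13 / 4942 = 0.00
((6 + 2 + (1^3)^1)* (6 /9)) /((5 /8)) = 48 /5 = 9.60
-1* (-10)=10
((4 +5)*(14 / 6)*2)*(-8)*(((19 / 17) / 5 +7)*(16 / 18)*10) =-1100288 / 51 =-21574.27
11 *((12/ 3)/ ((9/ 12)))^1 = 176/ 3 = 58.67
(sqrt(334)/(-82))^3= -167 * sqrt(334)/275684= -0.01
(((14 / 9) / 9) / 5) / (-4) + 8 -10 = -1627 / 810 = -2.01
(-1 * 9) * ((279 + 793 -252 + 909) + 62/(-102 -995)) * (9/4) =-153628731/4388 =-35011.11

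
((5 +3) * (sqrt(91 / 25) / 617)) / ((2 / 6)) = 24 * sqrt(91) / 3085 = 0.07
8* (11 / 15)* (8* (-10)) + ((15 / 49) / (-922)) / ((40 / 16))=-31805321 / 67767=-469.33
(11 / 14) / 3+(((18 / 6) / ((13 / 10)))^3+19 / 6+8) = 364760 / 15379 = 23.72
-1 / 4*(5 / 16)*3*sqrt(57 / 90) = -sqrt(570) / 128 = -0.19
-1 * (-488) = 488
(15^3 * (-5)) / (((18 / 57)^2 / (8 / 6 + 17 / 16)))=-25946875 / 64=-405419.92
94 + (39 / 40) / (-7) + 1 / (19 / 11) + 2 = 513059 / 5320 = 96.44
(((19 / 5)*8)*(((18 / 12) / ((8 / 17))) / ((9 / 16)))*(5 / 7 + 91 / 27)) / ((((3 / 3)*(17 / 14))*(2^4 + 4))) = 28.97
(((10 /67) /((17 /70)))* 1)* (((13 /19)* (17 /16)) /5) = 455 /5092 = 0.09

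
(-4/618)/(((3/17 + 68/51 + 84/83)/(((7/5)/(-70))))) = 1411/27488125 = 0.00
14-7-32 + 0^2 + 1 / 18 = -449 / 18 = -24.94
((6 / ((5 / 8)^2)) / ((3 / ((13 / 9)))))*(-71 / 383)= -118144 / 86175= -1.37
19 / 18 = 1.06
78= 78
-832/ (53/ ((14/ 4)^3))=-35672/ 53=-673.06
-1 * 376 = -376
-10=-10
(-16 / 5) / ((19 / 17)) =-272 / 95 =-2.86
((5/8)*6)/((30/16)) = 2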